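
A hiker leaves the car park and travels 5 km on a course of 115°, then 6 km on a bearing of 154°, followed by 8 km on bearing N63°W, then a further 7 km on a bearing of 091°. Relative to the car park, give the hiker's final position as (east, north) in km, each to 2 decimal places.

Leg 1 (115°, 5 km): east 5 sin 115° = 4.53, north 5 cos 115° = -2.11
Leg 2 (154°, 6 km): east 6 sin 154° = 2.63, north 6 cos 154° = -5.39
Leg 3 (N63°W, 8 km): east 8 sin 297° = -7.13, north 8 cos 297° = 3.63
Leg 4 (091°, 7 km): east 7 sin 91° = 7.00, north 7 cos 91° = -0.12
Summing: 7.03 km east, -4.00 km north → (7.03, -4.00).

(7.03, -4.00)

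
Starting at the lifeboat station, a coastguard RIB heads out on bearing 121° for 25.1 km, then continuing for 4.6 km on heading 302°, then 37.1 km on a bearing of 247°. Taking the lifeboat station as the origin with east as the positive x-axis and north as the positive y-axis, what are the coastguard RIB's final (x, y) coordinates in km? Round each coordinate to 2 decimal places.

Leg 1 (121°, 25.1 km): east 25.1 sin 121° = 21.51, north 25.1 cos 121° = -12.93
Leg 2 (302°, 4.6 km): east 4.6 sin 302° = -3.90, north 4.6 cos 302° = 2.44
Leg 3 (247°, 37.1 km): east 37.1 sin 247° = -34.15, north 37.1 cos 247° = -14.50
Summing: -16.54 km east, -24.99 km north → (-16.54, -24.99).

(-16.54, -24.99)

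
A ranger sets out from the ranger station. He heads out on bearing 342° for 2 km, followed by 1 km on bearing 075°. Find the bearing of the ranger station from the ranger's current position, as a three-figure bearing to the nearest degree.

189°

Leg 1 (342°, 2 km): east 2 sin 342° = -0.62, north 2 cos 342° = 1.90
Leg 2 (075°, 1 km): east 1 sin 75° = 0.97, north 1 cos 75° = 0.26
Net displacement: 0.35 east, 2.16 north. Direction back to start is (-0.35, -2.16): bearing = atan2(-0.35, -2.16) mod 360° = 189.15° ≈ 189°.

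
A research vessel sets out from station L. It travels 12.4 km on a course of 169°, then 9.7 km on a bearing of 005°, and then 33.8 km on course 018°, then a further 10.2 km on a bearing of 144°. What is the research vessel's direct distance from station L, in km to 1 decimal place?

29.0 km

Leg 1 (169°, 12.4 km): east 12.4 sin 169° = 2.37, north 12.4 cos 169° = -12.17
Leg 2 (005°, 9.7 km): east 9.7 sin 5° = 0.85, north 9.7 cos 5° = 9.66
Leg 3 (018°, 33.8 km): east 33.8 sin 18° = 10.44, north 33.8 cos 18° = 32.15
Leg 4 (144°, 10.2 km): east 10.2 sin 144° = 6.00, north 10.2 cos 144° = -8.25
Net: 19.65 east, 21.38 north. Distance = √((19.65)² + (21.38)²) = 29.043 km.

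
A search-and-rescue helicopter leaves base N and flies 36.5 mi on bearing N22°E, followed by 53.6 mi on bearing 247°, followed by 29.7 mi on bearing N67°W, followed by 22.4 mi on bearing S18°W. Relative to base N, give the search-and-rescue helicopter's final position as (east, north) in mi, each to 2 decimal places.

Leg 1 (N22°E, 36.5 mi): east 36.5 sin 22° = 13.67, north 36.5 cos 22° = 33.84
Leg 2 (247°, 53.6 mi): east 53.6 sin 247° = -49.34, north 53.6 cos 247° = -20.94
Leg 3 (N67°W, 29.7 mi): east 29.7 sin 293° = -27.34, north 29.7 cos 293° = 11.60
Leg 4 (S18°W, 22.4 mi): east 22.4 sin 198° = -6.92, north 22.4 cos 198° = -21.30
Summing: -69.93 mi east, 3.20 mi north → (-69.93, 3.20).

(-69.93, 3.20)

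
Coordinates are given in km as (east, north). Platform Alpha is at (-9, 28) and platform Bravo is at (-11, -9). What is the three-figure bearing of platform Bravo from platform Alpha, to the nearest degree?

Δeast = -11 − -9 = -2.00; Δnorth = -9 − 28 = -37.00.
Bearing = atan2(Δeast, Δnorth) mod 360° = 183.09° ≈ 183°.

183°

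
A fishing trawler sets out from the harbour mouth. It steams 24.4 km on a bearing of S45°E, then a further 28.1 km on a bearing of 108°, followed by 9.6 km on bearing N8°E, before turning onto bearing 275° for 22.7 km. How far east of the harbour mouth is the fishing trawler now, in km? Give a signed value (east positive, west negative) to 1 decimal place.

Leg 1 (S45°E, 24.4 km): east 24.4 sin 135° = 17.25, north 24.4 cos 135° = -17.25
Leg 2 (108°, 28.1 km): east 28.1 sin 108° = 26.72, north 28.1 cos 108° = -8.68
Leg 3 (N8°E, 9.6 km): east 9.6 sin 8° = 1.34, north 9.6 cos 8° = 9.51
Leg 4 (275°, 22.7 km): east 22.7 sin 275° = -22.61, north 22.7 cos 275° = 1.98
Net east component: 22.70 km.

22.7 km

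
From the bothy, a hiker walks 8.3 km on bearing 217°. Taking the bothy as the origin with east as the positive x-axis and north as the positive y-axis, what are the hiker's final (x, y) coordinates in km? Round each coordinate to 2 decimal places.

(-5.00, -6.63)

Leg 1 (217°, 8.3 km): east 8.3 sin 217° = -5.00, north 8.3 cos 217° = -6.63
Summing: -5.00 km east, -6.63 km north → (-5.00, -6.63).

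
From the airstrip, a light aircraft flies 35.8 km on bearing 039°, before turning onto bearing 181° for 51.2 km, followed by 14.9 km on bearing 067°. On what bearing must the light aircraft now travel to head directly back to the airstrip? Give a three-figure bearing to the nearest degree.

Leg 1 (039°, 35.8 km): east 35.8 sin 39° = 22.53, north 35.8 cos 39° = 27.82
Leg 2 (181°, 51.2 km): east 51.2 sin 181° = -0.89, north 51.2 cos 181° = -51.19
Leg 3 (067°, 14.9 km): east 14.9 sin 67° = 13.72, north 14.9 cos 67° = 5.82
Net displacement: 35.35 east, -17.55 north. Direction back to start is (-35.35, 17.55): bearing = atan2(-35.35, 17.55) mod 360° = 296.40° ≈ 296°.

296°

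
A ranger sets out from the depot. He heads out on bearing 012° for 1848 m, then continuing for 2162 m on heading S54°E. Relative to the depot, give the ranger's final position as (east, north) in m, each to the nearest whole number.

(2133, 537)

Leg 1 (012°, 1848 m): east 1848 sin 12° = 384.22, north 1848 cos 12° = 1807.62
Leg 2 (S54°E, 2162 m): east 2162 sin 126° = 1749.09, north 2162 cos 126° = -1270.79
Summing: 2133.32 m east, 536.83 m north → (2133, 537).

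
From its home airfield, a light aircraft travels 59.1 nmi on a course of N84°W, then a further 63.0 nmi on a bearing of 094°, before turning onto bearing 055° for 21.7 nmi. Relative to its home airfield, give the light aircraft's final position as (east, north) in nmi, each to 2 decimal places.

Leg 1 (N84°W, 59.1 nmi): east 59.1 sin 276° = -58.78, north 59.1 cos 276° = 6.18
Leg 2 (094°, 63.0 nmi): east 63.0 sin 94° = 62.85, north 63.0 cos 94° = -4.39
Leg 3 (055°, 21.7 nmi): east 21.7 sin 55° = 17.78, north 21.7 cos 55° = 12.45
Summing: 21.85 nmi east, 14.23 nmi north → (21.85, 14.23).

(21.85, 14.23)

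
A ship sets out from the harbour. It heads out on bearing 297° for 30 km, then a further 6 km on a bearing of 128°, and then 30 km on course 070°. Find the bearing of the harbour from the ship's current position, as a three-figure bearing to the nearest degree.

197°

Leg 1 (297°, 30 km): east 30 sin 297° = -26.73, north 30 cos 297° = 13.62
Leg 2 (128°, 6 km): east 6 sin 128° = 4.73, north 6 cos 128° = -3.69
Leg 3 (070°, 30 km): east 30 sin 70° = 28.19, north 30 cos 70° = 10.26
Net displacement: 6.19 east, 20.19 north. Direction back to start is (-6.19, -20.19): bearing = atan2(-6.19, -20.19) mod 360° = 197.04° ≈ 197°.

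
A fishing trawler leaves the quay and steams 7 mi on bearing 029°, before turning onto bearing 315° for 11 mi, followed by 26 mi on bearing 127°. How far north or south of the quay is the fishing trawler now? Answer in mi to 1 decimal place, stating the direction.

Leg 1 (029°, 7 mi): east 7 sin 29° = 3.39, north 7 cos 29° = 6.12
Leg 2 (315°, 11 mi): east 11 sin 315° = -7.78, north 11 cos 315° = 7.78
Leg 3 (127°, 26 mi): east 26 sin 127° = 20.76, north 26 cos 127° = -15.65
Net north component: -1.75 mi.

1.7 mi south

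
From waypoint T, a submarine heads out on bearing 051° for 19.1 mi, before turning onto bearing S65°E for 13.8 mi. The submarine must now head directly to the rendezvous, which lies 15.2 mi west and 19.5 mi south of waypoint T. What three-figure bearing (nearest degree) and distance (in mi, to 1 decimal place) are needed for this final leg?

239°, 49.7 mi

Leg 1 (051°, 19.1 mi): east 19.1 sin 51° = 14.84, north 19.1 cos 51° = 12.02
Leg 2 (S65°E, 13.8 mi): east 13.8 sin 115° = 12.51, north 13.8 cos 115° = -5.83
Current position: (27.35, 6.19). Target: (-15.2, -19.5). Remaining: Δeast = -42.55, Δnorth = -25.69.
Bearing = atan2(-42.55, -25.69) mod 360° = 238.88°; distance = √((-42.55)² + (-25.69)²) = 49.703 mi.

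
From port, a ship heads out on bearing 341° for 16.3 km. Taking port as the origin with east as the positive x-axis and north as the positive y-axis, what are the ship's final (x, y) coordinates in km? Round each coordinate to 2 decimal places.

Leg 1 (341°, 16.3 km): east 16.3 sin 341° = -5.31, north 16.3 cos 341° = 15.41
Summing: -5.31 km east, 15.41 km north → (-5.31, 15.41).

(-5.31, 15.41)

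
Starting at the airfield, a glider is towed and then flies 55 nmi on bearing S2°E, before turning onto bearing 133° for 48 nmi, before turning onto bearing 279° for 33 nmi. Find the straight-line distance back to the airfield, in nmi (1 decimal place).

Leg 1 (S2°E, 55 nmi): east 55 sin 178° = 1.92, north 55 cos 178° = -54.97
Leg 2 (133°, 48 nmi): east 48 sin 133° = 35.10, north 48 cos 133° = -32.74
Leg 3 (279°, 33 nmi): east 33 sin 279° = -32.59, north 33 cos 279° = 5.16
Net: 4.43 east, -82.54 north. Distance = √((4.43)² + (-82.54)²) = 82.659 nmi.

82.7 nmi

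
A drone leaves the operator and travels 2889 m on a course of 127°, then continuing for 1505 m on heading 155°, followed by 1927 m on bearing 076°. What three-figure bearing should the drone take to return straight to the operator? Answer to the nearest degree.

299°

Leg 1 (127°, 2889 m): east 2889 sin 127° = 2307.26, north 2889 cos 127° = -1738.64
Leg 2 (155°, 1505 m): east 1505 sin 155° = 636.04, north 1505 cos 155° = -1363.99
Leg 3 (076°, 1927 m): east 1927 sin 76° = 1869.76, north 1927 cos 76° = 466.18
Net displacement: 4813.06 east, -2636.45 north. Direction back to start is (-4813.06, 2636.45): bearing = atan2(-4813.06, 2636.45) mod 360° = 298.71° ≈ 299°.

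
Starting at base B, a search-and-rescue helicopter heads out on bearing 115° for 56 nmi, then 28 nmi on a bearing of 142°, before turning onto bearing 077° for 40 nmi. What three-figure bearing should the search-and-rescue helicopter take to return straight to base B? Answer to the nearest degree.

Leg 1 (115°, 56 nmi): east 56 sin 115° = 50.75, north 56 cos 115° = -23.67
Leg 2 (142°, 28 nmi): east 28 sin 142° = 17.24, north 28 cos 142° = -22.06
Leg 3 (077°, 40 nmi): east 40 sin 77° = 38.97, north 40 cos 77° = 9.00
Net displacement: 106.97 east, -36.73 north. Direction back to start is (-106.97, 36.73): bearing = atan2(-106.97, 36.73) mod 360° = 288.95° ≈ 289°.

289°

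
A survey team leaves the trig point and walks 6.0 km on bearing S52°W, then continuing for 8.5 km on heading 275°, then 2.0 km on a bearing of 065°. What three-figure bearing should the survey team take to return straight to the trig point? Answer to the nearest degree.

080°

Leg 1 (S52°W, 6.0 km): east 6.0 sin 232° = -4.73, north 6.0 cos 232° = -3.69
Leg 2 (275°, 8.5 km): east 8.5 sin 275° = -8.47, north 8.5 cos 275° = 0.74
Leg 3 (065°, 2.0 km): east 2.0 sin 65° = 1.81, north 2.0 cos 65° = 0.85
Net displacement: -11.38 east, -2.11 north. Direction back to start is (11.38, 2.11): bearing = atan2(11.38, 2.11) mod 360° = 79.51° ≈ 080°.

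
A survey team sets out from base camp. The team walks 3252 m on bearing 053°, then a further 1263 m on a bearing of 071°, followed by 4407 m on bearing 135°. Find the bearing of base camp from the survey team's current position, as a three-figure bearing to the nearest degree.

276°

Leg 1 (053°, 3252 m): east 3252 sin 53° = 2597.16, north 3252 cos 53° = 1957.10
Leg 2 (071°, 1263 m): east 1263 sin 71° = 1194.19, north 1263 cos 71° = 411.19
Leg 3 (135°, 4407 m): east 4407 sin 135° = 3116.22, north 4407 cos 135° = -3116.22
Net displacement: 6907.57 east, -747.92 north. Direction back to start is (-6907.57, 747.92): bearing = atan2(-6907.57, 747.92) mod 360° = 276.18° ≈ 276°.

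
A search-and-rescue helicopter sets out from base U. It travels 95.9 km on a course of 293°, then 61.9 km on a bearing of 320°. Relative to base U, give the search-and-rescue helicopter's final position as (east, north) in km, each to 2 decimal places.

Leg 1 (293°, 95.9 km): east 95.9 sin 293° = -88.28, north 95.9 cos 293° = 37.47
Leg 2 (320°, 61.9 km): east 61.9 sin 320° = -39.79, north 61.9 cos 320° = 47.42
Summing: -128.06 km east, 84.89 km north → (-128.06, 84.89).

(-128.06, 84.89)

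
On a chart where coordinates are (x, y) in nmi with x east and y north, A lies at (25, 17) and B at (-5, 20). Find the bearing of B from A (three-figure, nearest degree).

276°

Δeast = -5 − 25 = -30.00; Δnorth = 20 − 17 = 3.00.
Bearing = atan2(Δeast, Δnorth) mod 360° = 275.71° ≈ 276°.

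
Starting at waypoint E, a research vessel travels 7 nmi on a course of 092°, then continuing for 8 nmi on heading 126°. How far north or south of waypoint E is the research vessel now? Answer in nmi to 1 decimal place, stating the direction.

4.9 nmi south

Leg 1 (092°, 7 nmi): east 7 sin 92° = 7.00, north 7 cos 92° = -0.24
Leg 2 (126°, 8 nmi): east 8 sin 126° = 6.47, north 8 cos 126° = -4.70
Net north component: -4.95 nmi.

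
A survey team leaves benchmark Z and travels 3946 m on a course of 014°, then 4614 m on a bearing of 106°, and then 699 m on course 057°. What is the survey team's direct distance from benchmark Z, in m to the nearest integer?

6659 m

Leg 1 (014°, 3946 m): east 3946 sin 14° = 954.62, north 3946 cos 14° = 3828.79
Leg 2 (106°, 4614 m): east 4614 sin 106° = 4435.26, north 4614 cos 106° = -1271.79
Leg 3 (057°, 699 m): east 699 sin 57° = 586.23, north 699 cos 57° = 380.70
Net: 5976.12 east, 2937.70 north. Distance = √((5976.12)² + (2937.70)²) = 6659.132 m.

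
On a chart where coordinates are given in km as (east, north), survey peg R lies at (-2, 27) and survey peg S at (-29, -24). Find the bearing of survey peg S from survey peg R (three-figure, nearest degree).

Δeast = -29 − -2 = -27.00; Δnorth = -24 − 27 = -51.00.
Bearing = atan2(Δeast, Δnorth) mod 360° = 207.90° ≈ 208°.

208°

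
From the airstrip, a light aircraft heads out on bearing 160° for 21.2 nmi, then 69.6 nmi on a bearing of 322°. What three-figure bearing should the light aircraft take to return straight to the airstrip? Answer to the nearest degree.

134°

Leg 1 (160°, 21.2 nmi): east 21.2 sin 160° = 7.25, north 21.2 cos 160° = -19.92
Leg 2 (322°, 69.6 nmi): east 69.6 sin 322° = -42.85, north 69.6 cos 322° = 54.85
Net displacement: -35.60 east, 34.92 north. Direction back to start is (35.60, -34.92): bearing = atan2(35.60, -34.92) mod 360° = 134.45° ≈ 134°.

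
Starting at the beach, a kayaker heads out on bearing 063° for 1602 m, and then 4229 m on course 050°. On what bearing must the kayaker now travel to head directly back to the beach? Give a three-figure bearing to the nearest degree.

Leg 1 (063°, 1602 m): east 1602 sin 63° = 1427.39, north 1602 cos 63° = 727.29
Leg 2 (050°, 4229 m): east 4229 sin 50° = 3239.60, north 4229 cos 50° = 2718.35
Net displacement: 4666.99 east, 3445.64 north. Direction back to start is (-4666.99, -3445.64): bearing = atan2(-4666.99, -3445.64) mod 360° = 233.56° ≈ 234°.

234°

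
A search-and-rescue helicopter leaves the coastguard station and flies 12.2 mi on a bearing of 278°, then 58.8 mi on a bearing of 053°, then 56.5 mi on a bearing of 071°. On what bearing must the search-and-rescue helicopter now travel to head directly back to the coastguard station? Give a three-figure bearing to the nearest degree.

238°

Leg 1 (278°, 12.2 mi): east 12.2 sin 278° = -12.08, north 12.2 cos 278° = 1.70
Leg 2 (053°, 58.8 mi): east 58.8 sin 53° = 46.96, north 58.8 cos 53° = 35.39
Leg 3 (071°, 56.5 mi): east 56.5 sin 71° = 53.42, north 56.5 cos 71° = 18.39
Net displacement: 88.30 east, 55.48 north. Direction back to start is (-88.30, -55.48): bearing = atan2(-88.30, -55.48) mod 360° = 237.86° ≈ 238°.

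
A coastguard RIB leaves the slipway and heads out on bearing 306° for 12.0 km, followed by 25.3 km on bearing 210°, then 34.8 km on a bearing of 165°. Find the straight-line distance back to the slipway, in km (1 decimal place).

50.3 km

Leg 1 (306°, 12.0 km): east 12.0 sin 306° = -9.71, north 12.0 cos 306° = 7.05
Leg 2 (210°, 25.3 km): east 25.3 sin 210° = -12.65, north 25.3 cos 210° = -21.91
Leg 3 (165°, 34.8 km): east 34.8 sin 165° = 9.01, north 34.8 cos 165° = -33.61
Net: -13.35 east, -48.47 north. Distance = √((-13.35)² + (-48.47)²) = 50.276 km.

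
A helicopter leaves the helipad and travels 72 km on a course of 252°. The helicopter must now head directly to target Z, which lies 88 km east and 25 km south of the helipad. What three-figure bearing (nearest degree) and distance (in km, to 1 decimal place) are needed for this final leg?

Leg 1 (252°, 72 km): east 72 sin 252° = -68.48, north 72 cos 252° = -22.25
Current position: (-68.48, -22.25). Target: (88, -25). Remaining: Δeast = 156.48, Δnorth = -2.75.
Bearing = atan2(156.48, -2.75) mod 360° = 91.01°; distance = √((156.48)² + (-2.75)²) = 156.500 km.

091°, 156.5 km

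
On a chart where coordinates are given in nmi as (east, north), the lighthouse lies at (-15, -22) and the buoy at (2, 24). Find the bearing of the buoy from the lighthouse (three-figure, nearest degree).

Δeast = 2 − -15 = 17.00; Δnorth = 24 − -22 = 46.00.
Bearing = atan2(Δeast, Δnorth) mod 360° = 20.28° ≈ 020°.

020°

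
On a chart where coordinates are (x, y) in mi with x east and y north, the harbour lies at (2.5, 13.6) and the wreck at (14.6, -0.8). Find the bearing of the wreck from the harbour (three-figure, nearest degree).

Δeast = 14.6 − 2.5 = 12.10; Δnorth = -0.8 − 13.6 = -14.40.
Bearing = atan2(Δeast, Δnorth) mod 360° = 139.96° ≈ 140°.

140°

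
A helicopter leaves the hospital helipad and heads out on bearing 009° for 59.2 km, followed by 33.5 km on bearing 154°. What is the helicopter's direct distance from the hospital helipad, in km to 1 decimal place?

37.1 km

Leg 1 (009°, 59.2 km): east 59.2 sin 9° = 9.26, north 59.2 cos 9° = 58.47
Leg 2 (154°, 33.5 km): east 33.5 sin 154° = 14.69, north 33.5 cos 154° = -30.11
Net: 23.95 east, 28.36 north. Distance = √((23.95)² + (28.36)²) = 37.119 km.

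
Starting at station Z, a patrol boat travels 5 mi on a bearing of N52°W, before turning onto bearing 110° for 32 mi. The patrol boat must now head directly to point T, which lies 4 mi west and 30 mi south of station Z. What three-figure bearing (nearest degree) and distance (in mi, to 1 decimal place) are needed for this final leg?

Leg 1 (N52°W, 5 mi): east 5 sin 308° = -3.94, north 5 cos 308° = 3.08
Leg 2 (110°, 32 mi): east 32 sin 110° = 30.07, north 32 cos 110° = -10.94
Current position: (26.13, -7.87). Target: (-4, -30). Remaining: Δeast = -30.13, Δnorth = -22.13.
Bearing = atan2(-30.13, -22.13) mod 360° = 233.70°; distance = √((-30.13)² + (-22.13)²) = 37.386 mi.

234°, 37.4 mi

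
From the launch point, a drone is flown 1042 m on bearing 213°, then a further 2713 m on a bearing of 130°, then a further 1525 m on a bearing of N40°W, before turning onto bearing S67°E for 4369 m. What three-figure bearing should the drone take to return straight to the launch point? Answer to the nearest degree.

305°

Leg 1 (213°, 1042 m): east 1042 sin 213° = -567.51, north 1042 cos 213° = -873.89
Leg 2 (130°, 2713 m): east 2713 sin 130° = 2078.28, north 2713 cos 130° = -1743.88
Leg 3 (N40°W, 1525 m): east 1525 sin 320° = -980.25, north 1525 cos 320° = 1168.22
Leg 4 (S67°E, 4369 m): east 4369 sin 113° = 4021.69, north 4369 cos 113° = -1707.10
Net displacement: 4552.20 east, -3156.66 north. Direction back to start is (-4552.20, 3156.66): bearing = atan2(-4552.20, 3156.66) mod 360° = 304.74° ≈ 305°.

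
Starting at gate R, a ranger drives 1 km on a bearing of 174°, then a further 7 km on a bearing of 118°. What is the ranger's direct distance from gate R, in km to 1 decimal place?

Leg 1 (174°, 1 km): east 1 sin 174° = 0.10, north 1 cos 174° = -0.99
Leg 2 (118°, 7 km): east 7 sin 118° = 6.18, north 7 cos 118° = -3.29
Net: 6.29 east, -4.28 north. Distance = √((6.29)² + (-4.28)²) = 7.605 km.

7.6 km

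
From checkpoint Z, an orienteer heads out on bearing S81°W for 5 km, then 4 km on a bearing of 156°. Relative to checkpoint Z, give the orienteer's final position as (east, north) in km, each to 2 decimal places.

(-3.31, -4.44)

Leg 1 (S81°W, 5 km): east 5 sin 261° = -4.94, north 5 cos 261° = -0.78
Leg 2 (156°, 4 km): east 4 sin 156° = 1.63, north 4 cos 156° = -3.65
Summing: -3.31 km east, -4.44 km north → (-3.31, -4.44).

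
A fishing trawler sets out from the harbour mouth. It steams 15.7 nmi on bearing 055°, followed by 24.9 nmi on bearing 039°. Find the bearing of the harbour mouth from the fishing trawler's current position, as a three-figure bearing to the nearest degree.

225°

Leg 1 (055°, 15.7 nmi): east 15.7 sin 55° = 12.86, north 15.7 cos 55° = 9.01
Leg 2 (039°, 24.9 nmi): east 24.9 sin 39° = 15.67, north 24.9 cos 39° = 19.35
Net displacement: 28.53 east, 28.36 north. Direction back to start is (-28.53, -28.36): bearing = atan2(-28.53, -28.36) mod 360° = 225.18° ≈ 225°.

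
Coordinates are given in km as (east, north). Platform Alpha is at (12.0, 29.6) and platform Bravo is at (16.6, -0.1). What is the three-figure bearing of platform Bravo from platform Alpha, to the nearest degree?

171°

Δeast = 16.6 − 12.0 = 4.60; Δnorth = -0.1 − 29.6 = -29.70.
Bearing = atan2(Δeast, Δnorth) mod 360° = 171.20° ≈ 171°.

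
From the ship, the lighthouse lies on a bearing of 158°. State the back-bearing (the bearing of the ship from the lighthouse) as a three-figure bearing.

338°

Back-bearing = 158° + 180° = 338°.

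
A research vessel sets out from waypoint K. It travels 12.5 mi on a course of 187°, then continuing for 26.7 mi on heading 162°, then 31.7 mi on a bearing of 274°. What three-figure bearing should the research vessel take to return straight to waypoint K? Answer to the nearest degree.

035°

Leg 1 (187°, 12.5 mi): east 12.5 sin 187° = -1.52, north 12.5 cos 187° = -12.41
Leg 2 (162°, 26.7 mi): east 26.7 sin 162° = 8.25, north 26.7 cos 162° = -25.39
Leg 3 (274°, 31.7 mi): east 31.7 sin 274° = -31.62, north 31.7 cos 274° = 2.21
Net displacement: -24.90 east, -35.59 north. Direction back to start is (24.90, 35.59): bearing = atan2(24.90, 35.59) mod 360° = 34.97° ≈ 035°.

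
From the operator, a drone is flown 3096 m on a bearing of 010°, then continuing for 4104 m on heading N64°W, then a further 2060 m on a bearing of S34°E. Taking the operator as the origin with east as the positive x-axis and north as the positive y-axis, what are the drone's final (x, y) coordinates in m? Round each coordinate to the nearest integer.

Leg 1 (010°, 3096 m): east 3096 sin 10° = 537.61, north 3096 cos 10° = 3048.96
Leg 2 (N64°W, 4104 m): east 4104 sin 296° = -3688.65, north 4104 cos 296° = 1799.08
Leg 3 (S34°E, 2060 m): east 2060 sin 146° = 1151.94, north 2060 cos 146° = -1707.82
Summing: -1999.10 m east, 3140.22 m north → (-1999, 3140).

(-1999, 3140)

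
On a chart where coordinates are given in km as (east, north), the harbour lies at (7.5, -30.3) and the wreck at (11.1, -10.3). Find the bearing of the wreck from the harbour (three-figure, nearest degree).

010°

Δeast = 11.1 − 7.5 = 3.60; Δnorth = -10.3 − -30.3 = 20.00.
Bearing = atan2(Δeast, Δnorth) mod 360° = 10.20° ≈ 010°.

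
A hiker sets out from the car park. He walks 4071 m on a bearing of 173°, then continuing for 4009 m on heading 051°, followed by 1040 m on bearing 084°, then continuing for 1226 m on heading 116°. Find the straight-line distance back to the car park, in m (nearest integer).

Leg 1 (173°, 4071 m): east 4071 sin 173° = 496.13, north 4071 cos 173° = -4040.66
Leg 2 (051°, 4009 m): east 4009 sin 51° = 3115.58, north 4009 cos 51° = 2522.95
Leg 3 (084°, 1040 m): east 1040 sin 84° = 1034.30, north 1040 cos 84° = 108.71
Leg 4 (116°, 1226 m): east 1226 sin 116° = 1101.92, north 1226 cos 116° = -537.44
Net: 5747.93 east, -1946.44 north. Distance = √((5747.93)² + (-1946.44)²) = 6068.556 m.

6069 m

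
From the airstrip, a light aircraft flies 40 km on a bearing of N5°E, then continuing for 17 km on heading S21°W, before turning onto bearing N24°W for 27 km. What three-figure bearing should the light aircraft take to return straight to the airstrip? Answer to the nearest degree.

Leg 1 (N5°E, 40 km): east 40 sin 5° = 3.49, north 40 cos 5° = 39.85
Leg 2 (S21°W, 17 km): east 17 sin 201° = -6.09, north 17 cos 201° = -15.87
Leg 3 (N24°W, 27 km): east 27 sin 336° = -10.98, north 27 cos 336° = 24.67
Net displacement: -13.59 east, 48.64 north. Direction back to start is (13.59, -48.64): bearing = atan2(13.59, -48.64) mod 360° = 164.39° ≈ 164°.

164°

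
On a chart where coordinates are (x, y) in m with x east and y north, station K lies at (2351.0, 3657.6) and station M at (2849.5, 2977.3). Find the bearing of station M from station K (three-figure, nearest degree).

144°

Δeast = 2849.5 − 2351.0 = 498.50; Δnorth = 2977.3 − 3657.6 = -680.30.
Bearing = atan2(Δeast, Δnorth) mod 360° = 143.77° ≈ 144°.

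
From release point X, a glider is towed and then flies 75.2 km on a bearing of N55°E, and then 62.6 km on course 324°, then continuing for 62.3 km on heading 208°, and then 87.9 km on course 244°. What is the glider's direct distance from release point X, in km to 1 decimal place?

83.4 km

Leg 1 (N55°E, 75.2 km): east 75.2 sin 55° = 61.60, north 75.2 cos 55° = 43.13
Leg 2 (324°, 62.6 km): east 62.6 sin 324° = -36.80, north 62.6 cos 324° = 50.64
Leg 3 (208°, 62.3 km): east 62.3 sin 208° = -29.25, north 62.3 cos 208° = -55.01
Leg 4 (244°, 87.9 km): east 87.9 sin 244° = -79.00, north 87.9 cos 244° = -38.53
Net: -83.45 east, 0.24 north. Distance = √((-83.45)² + (0.24)²) = 83.448 km.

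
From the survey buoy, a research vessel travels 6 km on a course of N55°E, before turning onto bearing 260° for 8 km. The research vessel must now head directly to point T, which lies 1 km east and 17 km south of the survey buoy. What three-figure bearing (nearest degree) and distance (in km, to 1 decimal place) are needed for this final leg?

168°, 19.5 km

Leg 1 (N55°E, 6 km): east 6 sin 55° = 4.91, north 6 cos 55° = 3.44
Leg 2 (260°, 8 km): east 8 sin 260° = -7.88, north 8 cos 260° = -1.39
Current position: (-2.96, 2.05). Target: (1, -17). Remaining: Δeast = 3.96, Δnorth = -19.05.
Bearing = atan2(3.96, -19.05) mod 360° = 168.25°; distance = √((3.96)² + (-19.05)²) = 19.460 km.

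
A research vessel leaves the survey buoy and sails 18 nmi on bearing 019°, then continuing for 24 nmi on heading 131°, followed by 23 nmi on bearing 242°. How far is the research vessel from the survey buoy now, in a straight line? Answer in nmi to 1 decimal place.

Leg 1 (019°, 18 nmi): east 18 sin 19° = 5.86, north 18 cos 19° = 17.02
Leg 2 (131°, 24 nmi): east 24 sin 131° = 18.11, north 24 cos 131° = -15.75
Leg 3 (242°, 23 nmi): east 23 sin 242° = -20.31, north 23 cos 242° = -10.80
Net: 3.67 east, -9.52 north. Distance = √((3.67)² + (-9.52)²) = 10.205 nmi.

10.2 nmi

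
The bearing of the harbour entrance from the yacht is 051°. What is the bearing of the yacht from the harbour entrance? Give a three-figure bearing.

231°

Back-bearing = 051° + 180° = 231°.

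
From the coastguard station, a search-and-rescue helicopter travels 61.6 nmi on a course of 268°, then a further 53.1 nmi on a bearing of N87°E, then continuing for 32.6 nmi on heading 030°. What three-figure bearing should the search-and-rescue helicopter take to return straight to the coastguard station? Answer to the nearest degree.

195°

Leg 1 (268°, 61.6 nmi): east 61.6 sin 268° = -61.56, north 61.6 cos 268° = -2.15
Leg 2 (N87°E, 53.1 nmi): east 53.1 sin 87° = 53.03, north 53.1 cos 87° = 2.78
Leg 3 (030°, 32.6 nmi): east 32.6 sin 30° = 16.30, north 32.6 cos 30° = 28.23
Net displacement: 7.76 east, 28.86 north. Direction back to start is (-7.76, -28.86): bearing = atan2(-7.76, -28.86) mod 360° = 195.06° ≈ 195°.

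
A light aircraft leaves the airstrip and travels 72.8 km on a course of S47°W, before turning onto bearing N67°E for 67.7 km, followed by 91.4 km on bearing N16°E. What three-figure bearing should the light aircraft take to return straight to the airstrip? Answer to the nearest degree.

208°

Leg 1 (S47°W, 72.8 km): east 72.8 sin 227° = -53.24, north 72.8 cos 227° = -49.65
Leg 2 (N67°E, 67.7 km): east 67.7 sin 67° = 62.32, north 67.7 cos 67° = 26.45
Leg 3 (N16°E, 91.4 km): east 91.4 sin 16° = 25.19, north 91.4 cos 16° = 87.86
Net displacement: 34.27 east, 64.66 north. Direction back to start is (-34.27, -64.66): bearing = atan2(-34.27, -64.66) mod 360° = 207.92° ≈ 208°.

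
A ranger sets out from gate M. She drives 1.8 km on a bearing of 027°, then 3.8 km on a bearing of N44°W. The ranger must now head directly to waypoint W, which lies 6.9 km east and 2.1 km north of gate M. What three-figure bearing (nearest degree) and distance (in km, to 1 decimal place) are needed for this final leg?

104°, 9.0 km

Leg 1 (027°, 1.8 km): east 1.8 sin 27° = 0.82, north 1.8 cos 27° = 1.60
Leg 2 (N44°W, 3.8 km): east 3.8 sin 316° = -2.64, north 3.8 cos 316° = 2.73
Current position: (-1.82, 4.34). Target: (6.9, 2.1). Remaining: Δeast = 8.72, Δnorth = -2.24.
Bearing = atan2(8.72, -2.24) mod 360° = 104.39°; distance = √((8.72)² + (-2.24)²) = 9.005 km.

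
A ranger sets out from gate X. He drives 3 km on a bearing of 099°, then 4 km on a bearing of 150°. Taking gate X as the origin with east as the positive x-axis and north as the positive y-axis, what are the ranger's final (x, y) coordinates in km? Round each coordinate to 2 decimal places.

(4.96, -3.93)

Leg 1 (099°, 3 km): east 3 sin 99° = 2.96, north 3 cos 99° = -0.47
Leg 2 (150°, 4 km): east 4 sin 150° = 2.00, north 4 cos 150° = -3.46
Summing: 4.96 km east, -3.93 km north → (4.96, -3.93).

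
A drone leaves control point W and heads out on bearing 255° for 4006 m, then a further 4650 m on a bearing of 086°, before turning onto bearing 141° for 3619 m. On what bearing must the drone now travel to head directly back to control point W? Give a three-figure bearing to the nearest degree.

Leg 1 (255°, 4006 m): east 4006 sin 255° = -3869.50, north 4006 cos 255° = -1036.83
Leg 2 (086°, 4650 m): east 4650 sin 86° = 4638.67, north 4650 cos 86° = 324.37
Leg 3 (141°, 3619 m): east 3619 sin 141° = 2277.51, north 3619 cos 141° = -2812.49
Net displacement: 3046.68 east, -3524.95 north. Direction back to start is (-3046.68, 3524.95): bearing = atan2(-3046.68, 3524.95) mod 360° = 319.16° ≈ 319°.

319°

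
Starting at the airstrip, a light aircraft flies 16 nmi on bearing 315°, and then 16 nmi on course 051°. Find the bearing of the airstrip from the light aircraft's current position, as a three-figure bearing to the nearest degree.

183°

Leg 1 (315°, 16 nmi): east 16 sin 315° = -11.31, north 16 cos 315° = 11.31
Leg 2 (051°, 16 nmi): east 16 sin 51° = 12.43, north 16 cos 51° = 10.07
Net displacement: 1.12 east, 21.38 north. Direction back to start is (-1.12, -21.38): bearing = atan2(-1.12, -21.38) mod 360° = 183.00° ≈ 183°.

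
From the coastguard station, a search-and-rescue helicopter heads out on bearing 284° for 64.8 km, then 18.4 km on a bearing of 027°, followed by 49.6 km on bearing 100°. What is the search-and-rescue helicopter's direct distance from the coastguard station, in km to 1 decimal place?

24.1 km

Leg 1 (284°, 64.8 km): east 64.8 sin 284° = -62.88, north 64.8 cos 284° = 15.68
Leg 2 (027°, 18.4 km): east 18.4 sin 27° = 8.35, north 18.4 cos 27° = 16.39
Leg 3 (100°, 49.6 km): east 49.6 sin 100° = 48.85, north 49.6 cos 100° = -8.61
Net: -5.68 east, 23.46 north. Distance = √((-5.68)² + (23.46)²) = 24.135 km.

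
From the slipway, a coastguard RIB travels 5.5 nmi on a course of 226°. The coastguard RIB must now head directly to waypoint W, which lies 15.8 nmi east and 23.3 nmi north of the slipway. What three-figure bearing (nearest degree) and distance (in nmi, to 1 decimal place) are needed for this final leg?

Leg 1 (226°, 5.5 nmi): east 5.5 sin 226° = -3.96, north 5.5 cos 226° = -3.82
Current position: (-3.96, -3.82). Target: (15.8, 23.3). Remaining: Δeast = 19.76, Δnorth = 27.12.
Bearing = atan2(19.76, 27.12) mod 360° = 36.07°; distance = √((19.76)² + (27.12)²) = 33.554 nmi.

036°, 33.6 nmi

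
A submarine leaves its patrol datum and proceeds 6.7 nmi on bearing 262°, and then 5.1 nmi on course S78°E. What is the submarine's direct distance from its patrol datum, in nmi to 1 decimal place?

Leg 1 (262°, 6.7 nmi): east 6.7 sin 262° = -6.63, north 6.7 cos 262° = -0.93
Leg 2 (S78°E, 5.1 nmi): east 5.1 sin 102° = 4.99, north 5.1 cos 102° = -1.06
Net: -1.65 east, -1.99 north. Distance = √((-1.65)² + (-1.99)²) = 2.585 nmi.

2.6 nmi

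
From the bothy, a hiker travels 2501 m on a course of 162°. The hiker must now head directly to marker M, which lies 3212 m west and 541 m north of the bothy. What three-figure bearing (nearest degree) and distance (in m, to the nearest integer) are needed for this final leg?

Leg 1 (162°, 2501 m): east 2501 sin 162° = 772.85, north 2501 cos 162° = -2378.59
Current position: (772.85, -2378.59). Target: (-3212, 541). Remaining: Δeast = -3984.85, Δnorth = 2919.59.
Bearing = atan2(-3984.85, 2919.59) mod 360° = 306.23°; distance = √((-3984.85)² + (2919.59)²) = 4939.945 m.

306°, 4940 m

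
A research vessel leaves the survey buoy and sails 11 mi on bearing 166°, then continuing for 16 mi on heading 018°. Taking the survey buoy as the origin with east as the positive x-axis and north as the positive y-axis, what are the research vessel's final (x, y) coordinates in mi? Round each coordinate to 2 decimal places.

Leg 1 (166°, 11 mi): east 11 sin 166° = 2.66, north 11 cos 166° = -10.67
Leg 2 (018°, 16 mi): east 16 sin 18° = 4.94, north 16 cos 18° = 15.22
Summing: 7.61 mi east, 4.54 mi north → (7.61, 4.54).

(7.61, 4.54)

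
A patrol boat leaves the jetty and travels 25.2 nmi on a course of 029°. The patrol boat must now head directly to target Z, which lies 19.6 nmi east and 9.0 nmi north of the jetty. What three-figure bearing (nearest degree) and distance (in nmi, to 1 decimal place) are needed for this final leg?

Leg 1 (029°, 25.2 nmi): east 25.2 sin 29° = 12.22, north 25.2 cos 29° = 22.04
Current position: (12.22, 22.04). Target: (19.6, 9.0). Remaining: Δeast = 7.38, Δnorth = -13.04.
Bearing = atan2(7.38, -13.04) mod 360° = 150.48°; distance = √((7.38)² + (-13.04)²) = 14.985 nmi.

150°, 15.0 nmi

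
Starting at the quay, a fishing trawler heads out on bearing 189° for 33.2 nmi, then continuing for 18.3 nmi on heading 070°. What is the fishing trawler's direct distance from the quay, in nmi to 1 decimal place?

Leg 1 (189°, 33.2 nmi): east 33.2 sin 189° = -5.19, north 33.2 cos 189° = -32.79
Leg 2 (070°, 18.3 nmi): east 18.3 sin 70° = 17.20, north 18.3 cos 70° = 6.26
Net: 12.00 east, -26.53 north. Distance = √((12.00)² + (-26.53)²) = 29.121 nmi.

29.1 nmi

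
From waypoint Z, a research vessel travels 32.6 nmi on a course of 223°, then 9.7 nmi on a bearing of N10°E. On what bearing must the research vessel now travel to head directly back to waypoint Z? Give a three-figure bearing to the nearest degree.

Leg 1 (223°, 32.6 nmi): east 32.6 sin 223° = -22.23, north 32.6 cos 223° = -23.84
Leg 2 (N10°E, 9.7 nmi): east 9.7 sin 10° = 1.68, north 9.7 cos 10° = 9.55
Net displacement: -20.55 east, -14.29 north. Direction back to start is (20.55, 14.29): bearing = atan2(20.55, 14.29) mod 360° = 55.19° ≈ 055°.

055°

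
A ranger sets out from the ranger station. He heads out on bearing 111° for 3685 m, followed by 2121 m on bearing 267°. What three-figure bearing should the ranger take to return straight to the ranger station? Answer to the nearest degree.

317°

Leg 1 (111°, 3685 m): east 3685 sin 111° = 3440.24, north 3685 cos 111° = -1320.59
Leg 2 (267°, 2121 m): east 2121 sin 267° = -2118.09, north 2121 cos 267° = -111.00
Net displacement: 1322.15 east, -1431.59 north. Direction back to start is (-1322.15, 1431.59): bearing = atan2(-1322.15, 1431.59) mod 360° = 317.28° ≈ 317°.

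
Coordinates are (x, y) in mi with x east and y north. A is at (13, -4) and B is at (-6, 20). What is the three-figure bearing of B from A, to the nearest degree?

Δeast = -6 − 13 = -19.00; Δnorth = 20 − -4 = 24.00.
Bearing = atan2(Δeast, Δnorth) mod 360° = 321.63° ≈ 322°.

322°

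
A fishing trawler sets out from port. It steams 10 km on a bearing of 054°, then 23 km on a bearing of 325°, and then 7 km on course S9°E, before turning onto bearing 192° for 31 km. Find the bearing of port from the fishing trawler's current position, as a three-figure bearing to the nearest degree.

Leg 1 (054°, 10 km): east 10 sin 54° = 8.09, north 10 cos 54° = 5.88
Leg 2 (325°, 23 km): east 23 sin 325° = -13.19, north 23 cos 325° = 18.84
Leg 3 (S9°E, 7 km): east 7 sin 171° = 1.10, north 7 cos 171° = -6.91
Leg 4 (192°, 31 km): east 31 sin 192° = -6.45, north 31 cos 192° = -30.32
Net displacement: -10.45 east, -12.52 north. Direction back to start is (10.45, 12.52): bearing = atan2(10.45, 12.52) mod 360° = 39.86° ≈ 040°.

040°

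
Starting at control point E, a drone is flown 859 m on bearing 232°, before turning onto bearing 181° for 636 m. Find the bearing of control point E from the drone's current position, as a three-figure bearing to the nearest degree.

Leg 1 (232°, 859 m): east 859 sin 232° = -676.90, north 859 cos 232° = -528.85
Leg 2 (181°, 636 m): east 636 sin 181° = -11.10, north 636 cos 181° = -635.90
Net displacement: -688.00 east, -1164.76 north. Direction back to start is (688.00, 1164.76): bearing = atan2(688.00, 1164.76) mod 360° = 30.57° ≈ 031°.

031°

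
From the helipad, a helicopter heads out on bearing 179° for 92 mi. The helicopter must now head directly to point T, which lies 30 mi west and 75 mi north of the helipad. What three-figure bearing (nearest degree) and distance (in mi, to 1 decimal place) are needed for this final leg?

Leg 1 (179°, 92 mi): east 92 sin 179° = 1.61, north 92 cos 179° = -91.99
Current position: (1.61, -91.99). Target: (-30, 75). Remaining: Δeast = -31.61, Δnorth = 166.99.
Bearing = atan2(-31.61, 166.99) mod 360° = 349.28°; distance = √((-31.61)² + (166.99)²) = 169.951 mi.

349°, 170.0 mi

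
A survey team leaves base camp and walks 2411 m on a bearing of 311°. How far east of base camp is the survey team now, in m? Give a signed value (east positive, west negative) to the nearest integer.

Leg 1 (311°, 2411 m): east 2411 sin 311° = -1819.60, north 2411 cos 311° = 1581.76
Net east component: -1819.60 m.

-1820 m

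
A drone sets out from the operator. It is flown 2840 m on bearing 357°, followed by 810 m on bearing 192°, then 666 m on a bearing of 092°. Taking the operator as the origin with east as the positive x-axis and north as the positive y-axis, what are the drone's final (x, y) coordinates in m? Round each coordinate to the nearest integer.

Leg 1 (357°, 2840 m): east 2840 sin 357° = -148.63, north 2840 cos 357° = 2836.11
Leg 2 (192°, 810 m): east 810 sin 192° = -168.41, north 810 cos 192° = -792.30
Leg 3 (092°, 666 m): east 666 sin 92° = 665.59, north 666 cos 92° = -23.24
Summing: 348.55 m east, 2020.57 m north → (349, 2021).

(349, 2021)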